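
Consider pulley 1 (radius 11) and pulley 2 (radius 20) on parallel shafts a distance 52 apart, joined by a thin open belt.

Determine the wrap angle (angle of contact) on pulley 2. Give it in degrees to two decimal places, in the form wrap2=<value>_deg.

wrap2=199.93_deg

open belt: β = asin((r2−r1)/C) = asin(9/52) = 9.9668°
wrap1 = π − 2β = 160.0665°
wrap2 = π + 2β = 199.9335°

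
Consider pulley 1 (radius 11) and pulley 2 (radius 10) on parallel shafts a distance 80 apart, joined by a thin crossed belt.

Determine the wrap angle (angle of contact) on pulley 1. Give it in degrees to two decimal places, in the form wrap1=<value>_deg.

crossed belt: β = asin((r1+r2)/C) = asin(21/80) = 15.2185°
wrap1 = wrap2 = π + 2β = 210.4369°

wrap1=210.44_deg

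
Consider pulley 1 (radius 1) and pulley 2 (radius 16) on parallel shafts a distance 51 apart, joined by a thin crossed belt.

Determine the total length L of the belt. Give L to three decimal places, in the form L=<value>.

crossed belt: β = asin((r1+r2)/C) = asin(17/51) = 19.4712°
wrap1 = wrap2 = π + 2β = 218.9424°
tangent length = C·cosβ = 48.0833
L = (r1+r2)·wrap + 2·C·cosβ = 17·3.8213 + 2·48.0833 = 161.1281

L=161.128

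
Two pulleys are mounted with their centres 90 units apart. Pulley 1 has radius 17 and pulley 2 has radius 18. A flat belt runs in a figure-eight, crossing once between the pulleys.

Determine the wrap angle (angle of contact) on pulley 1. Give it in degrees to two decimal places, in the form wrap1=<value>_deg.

crossed belt: β = asin((r1+r2)/C) = asin(35/90) = 22.8854°
wrap1 = wrap2 = π + 2β = 225.7708°

wrap1=225.77_deg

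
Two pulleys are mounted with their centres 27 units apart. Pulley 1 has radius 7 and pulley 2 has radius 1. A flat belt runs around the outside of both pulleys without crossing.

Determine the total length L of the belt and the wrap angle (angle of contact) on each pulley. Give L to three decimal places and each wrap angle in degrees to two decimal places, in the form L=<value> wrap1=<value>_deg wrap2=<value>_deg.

L=80.472 wrap1=205.68_deg wrap2=154.32_deg

open belt: β = asin((r2−r1)/C) = asin(-6/27) = -12.8396°
wrap1 = π − 2β = 205.6792°
wrap2 = π + 2β = 154.3208°
tangent length = C·cosβ = 26.3249
L = r1·wrap1 + r2·wrap2 + 2·C·cosβ = 7·3.5898 + 1·2.6934 + 2·26.3249 = 80.4716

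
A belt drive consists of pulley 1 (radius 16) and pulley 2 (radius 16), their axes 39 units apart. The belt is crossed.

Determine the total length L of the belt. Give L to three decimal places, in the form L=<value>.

crossed belt: β = asin((r1+r2)/C) = asin(32/39) = 55.1362°
wrap1 = wrap2 = π + 2β = 290.2723°
tangent length = C·cosβ = 22.2935
L = (r1+r2)·wrap + 2·C·cosβ = 32·5.0662 + 2·22.2935 = 206.7056

L=206.706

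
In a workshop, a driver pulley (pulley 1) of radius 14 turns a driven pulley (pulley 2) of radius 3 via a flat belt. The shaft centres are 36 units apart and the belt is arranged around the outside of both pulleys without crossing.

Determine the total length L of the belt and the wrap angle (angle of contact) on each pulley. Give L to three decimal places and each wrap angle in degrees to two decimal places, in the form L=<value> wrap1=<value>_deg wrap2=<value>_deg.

L=128.795 wrap1=215.58_deg wrap2=144.42_deg

open belt: β = asin((r2−r1)/C) = asin(-11/36) = -17.7916°
wrap1 = π − 2β = 215.5832°
wrap2 = π + 2β = 144.4168°
tangent length = C·cosβ = 34.2783
L = r1·wrap1 + r2·wrap2 + 2·C·cosβ = 14·3.7626 + 3·2.5205 + 2·34.2783 = 128.7951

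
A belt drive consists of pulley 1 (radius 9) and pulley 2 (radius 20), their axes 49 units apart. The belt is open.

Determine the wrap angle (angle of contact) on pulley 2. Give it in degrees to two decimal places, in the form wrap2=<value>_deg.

wrap2=205.95_deg

open belt: β = asin((r2−r1)/C) = asin(11/49) = 12.9729°
wrap1 = π − 2β = 154.0542°
wrap2 = π + 2β = 205.9458°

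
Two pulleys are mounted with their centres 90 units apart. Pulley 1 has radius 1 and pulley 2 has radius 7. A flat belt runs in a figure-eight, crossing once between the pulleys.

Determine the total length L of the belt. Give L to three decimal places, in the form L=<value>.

crossed belt: β = asin((r1+r2)/C) = asin(8/90) = 5.0997°
wrap1 = wrap2 = π + 2β = 190.1994°
tangent length = C·cosβ = 89.6437
L = (r1+r2)·wrap + 2·C·cosβ = 8·3.3196 + 2·89.6437 = 205.8443

L=205.844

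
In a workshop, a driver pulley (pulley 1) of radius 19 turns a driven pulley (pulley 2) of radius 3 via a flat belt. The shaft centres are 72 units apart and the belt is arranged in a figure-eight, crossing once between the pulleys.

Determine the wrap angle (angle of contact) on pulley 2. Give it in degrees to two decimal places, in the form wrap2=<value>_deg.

wrap2=215.58_deg

crossed belt: β = asin((r1+r2)/C) = asin(22/72) = 17.7916°
wrap1 = wrap2 = π + 2β = 215.5832°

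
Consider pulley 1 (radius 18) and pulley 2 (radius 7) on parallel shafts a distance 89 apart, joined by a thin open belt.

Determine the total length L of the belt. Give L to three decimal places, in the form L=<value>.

L=257.901

open belt: β = asin((r2−r1)/C) = asin(-11/89) = -7.0997°
wrap1 = π − 2β = 194.1993°
wrap2 = π + 2β = 165.8007°
tangent length = C·cosβ = 88.3176
L = r1·wrap1 + r2·wrap2 + 2·C·cosβ = 18·3.3894 + 7·2.8938 + 2·88.3176 = 257.9011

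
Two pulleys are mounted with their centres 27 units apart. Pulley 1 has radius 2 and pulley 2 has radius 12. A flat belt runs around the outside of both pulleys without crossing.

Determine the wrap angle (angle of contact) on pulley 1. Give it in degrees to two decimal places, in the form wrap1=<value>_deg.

open belt: β = asin((r2−r1)/C) = asin(10/27) = 21.7385°
wrap1 = π − 2β = 136.5231°
wrap2 = π + 2β = 223.4769°

wrap1=136.52_deg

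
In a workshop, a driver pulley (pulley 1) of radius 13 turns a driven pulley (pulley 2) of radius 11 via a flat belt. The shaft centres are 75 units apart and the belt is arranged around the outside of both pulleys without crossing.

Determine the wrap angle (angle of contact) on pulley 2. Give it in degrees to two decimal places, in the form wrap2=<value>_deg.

wrap2=176.94_deg

open belt: β = asin((r2−r1)/C) = asin(-2/75) = -1.5281°
wrap1 = π − 2β = 183.0561°
wrap2 = π + 2β = 176.9439°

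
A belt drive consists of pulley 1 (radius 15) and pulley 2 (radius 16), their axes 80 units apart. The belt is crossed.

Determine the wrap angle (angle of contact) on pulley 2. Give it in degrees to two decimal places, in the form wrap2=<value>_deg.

wrap2=225.60_deg

crossed belt: β = asin((r1+r2)/C) = asin(31/80) = 22.7990°
wrap1 = wrap2 = π + 2β = 225.5981°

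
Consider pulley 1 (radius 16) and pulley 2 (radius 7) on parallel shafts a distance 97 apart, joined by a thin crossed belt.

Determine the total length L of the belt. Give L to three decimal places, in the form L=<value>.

crossed belt: β = asin((r1+r2)/C) = asin(23/97) = 13.7162°
wrap1 = wrap2 = π + 2β = 207.4325°
tangent length = C·cosβ = 94.2338
L = (r1+r2)·wrap + 2·C·cosβ = 23·3.6204 + 2·94.2338 = 271.7362

L=271.736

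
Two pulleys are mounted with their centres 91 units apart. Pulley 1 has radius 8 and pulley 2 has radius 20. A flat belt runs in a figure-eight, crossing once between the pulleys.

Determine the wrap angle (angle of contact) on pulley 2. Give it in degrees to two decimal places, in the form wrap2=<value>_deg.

wrap2=215.84_deg

crossed belt: β = asin((r1+r2)/C) = asin(28/91) = 17.9202°
wrap1 = wrap2 = π + 2β = 215.8404°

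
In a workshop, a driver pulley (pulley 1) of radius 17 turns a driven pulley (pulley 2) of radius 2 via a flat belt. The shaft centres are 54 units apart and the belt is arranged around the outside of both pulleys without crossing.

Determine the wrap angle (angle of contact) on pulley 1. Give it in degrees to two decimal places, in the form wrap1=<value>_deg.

open belt: β = asin((r2−r1)/C) = asin(-15/54) = -16.1276°
wrap1 = π − 2β = 212.2552°
wrap2 = π + 2β = 147.7448°

wrap1=212.26_deg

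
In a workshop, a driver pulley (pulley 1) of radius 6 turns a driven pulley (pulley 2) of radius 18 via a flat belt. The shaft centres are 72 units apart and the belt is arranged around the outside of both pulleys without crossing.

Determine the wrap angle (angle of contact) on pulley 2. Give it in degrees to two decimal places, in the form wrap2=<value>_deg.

wrap2=199.19_deg

open belt: β = asin((r2−r1)/C) = asin(12/72) = 9.5941°
wrap1 = π − 2β = 160.8119°
wrap2 = π + 2β = 199.1881°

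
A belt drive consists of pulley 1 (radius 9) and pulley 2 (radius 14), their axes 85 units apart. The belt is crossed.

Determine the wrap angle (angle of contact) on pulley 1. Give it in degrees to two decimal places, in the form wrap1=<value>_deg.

wrap1=211.40_deg

crossed belt: β = asin((r1+r2)/C) = asin(23/85) = 15.6993°
wrap1 = wrap2 = π + 2β = 211.3985°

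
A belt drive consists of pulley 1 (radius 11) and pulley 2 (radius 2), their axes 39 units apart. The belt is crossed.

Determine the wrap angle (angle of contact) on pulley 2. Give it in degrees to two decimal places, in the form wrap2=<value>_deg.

wrap2=218.94_deg

crossed belt: β = asin((r1+r2)/C) = asin(13/39) = 19.4712°
wrap1 = wrap2 = π + 2β = 218.9424°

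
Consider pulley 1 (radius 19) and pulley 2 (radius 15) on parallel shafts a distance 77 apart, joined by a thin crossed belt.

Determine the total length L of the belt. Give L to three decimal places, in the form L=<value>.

crossed belt: β = asin((r1+r2)/C) = asin(34/77) = 26.2034°
wrap1 = wrap2 = π + 2β = 232.4067°
tangent length = C·cosβ = 69.0869
L = (r1+r2)·wrap + 2·C·cosβ = 34·4.0563 + 2·69.0869 = 276.0867

L=276.087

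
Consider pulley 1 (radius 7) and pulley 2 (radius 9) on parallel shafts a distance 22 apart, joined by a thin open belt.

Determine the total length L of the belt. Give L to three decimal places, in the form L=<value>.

open belt: β = asin((r2−r1)/C) = asin(2/22) = 5.2159°
wrap1 = π − 2β = 169.5682°
wrap2 = π + 2β = 190.4318°
tangent length = C·cosβ = 21.9089
L = r1·wrap1 + r2·wrap2 + 2·C·cosβ = 7·2.9595 + 9·3.3237 + 2·21.9089 = 94.4474

L=94.447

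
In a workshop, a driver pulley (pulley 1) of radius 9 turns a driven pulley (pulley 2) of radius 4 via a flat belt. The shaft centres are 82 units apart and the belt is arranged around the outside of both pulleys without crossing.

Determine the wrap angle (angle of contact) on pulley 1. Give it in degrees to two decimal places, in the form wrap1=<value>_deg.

wrap1=186.99_deg

open belt: β = asin((r2−r1)/C) = asin(-5/82) = -3.4958°
wrap1 = π − 2β = 186.9916°
wrap2 = π + 2β = 173.0084°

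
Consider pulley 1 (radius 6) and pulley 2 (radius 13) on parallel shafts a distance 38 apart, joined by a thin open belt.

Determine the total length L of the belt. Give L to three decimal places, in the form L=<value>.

open belt: β = asin((r2−r1)/C) = asin(7/38) = 10.6151°
wrap1 = π − 2β = 158.7698°
wrap2 = π + 2β = 201.2302°
tangent length = C·cosβ = 37.3497
L = r1·wrap1 + r2·wrap2 + 2·C·cosβ = 6·2.7711 + 13·3.5121 + 2·37.3497 = 136.9834

L=136.983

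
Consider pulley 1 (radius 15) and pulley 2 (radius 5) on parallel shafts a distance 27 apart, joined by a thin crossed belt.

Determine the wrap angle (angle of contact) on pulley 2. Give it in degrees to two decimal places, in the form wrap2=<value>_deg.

crossed belt: β = asin((r1+r2)/C) = asin(20/27) = 47.7946°
wrap1 = wrap2 = π + 2β = 275.5891°

wrap2=275.59_deg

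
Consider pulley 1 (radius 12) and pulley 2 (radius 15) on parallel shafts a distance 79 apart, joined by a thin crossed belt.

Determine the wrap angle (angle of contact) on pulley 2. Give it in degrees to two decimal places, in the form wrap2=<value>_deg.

wrap2=219.97_deg

crossed belt: β = asin((r1+r2)/C) = asin(27/79) = 19.9849°
wrap1 = wrap2 = π + 2β = 219.9698°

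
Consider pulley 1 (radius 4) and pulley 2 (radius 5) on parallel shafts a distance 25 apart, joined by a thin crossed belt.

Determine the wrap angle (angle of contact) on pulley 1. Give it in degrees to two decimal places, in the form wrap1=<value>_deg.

crossed belt: β = asin((r1+r2)/C) = asin(9/25) = 21.1002°
wrap1 = wrap2 = π + 2β = 222.2004°

wrap1=222.20_deg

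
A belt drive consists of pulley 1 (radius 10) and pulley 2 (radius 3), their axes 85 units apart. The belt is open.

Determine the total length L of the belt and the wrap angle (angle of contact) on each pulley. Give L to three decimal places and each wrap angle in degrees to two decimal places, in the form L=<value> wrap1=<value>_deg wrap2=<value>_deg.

L=211.418 wrap1=189.45_deg wrap2=170.55_deg

open belt: β = asin((r2−r1)/C) = asin(-7/85) = -4.7238°
wrap1 = π − 2β = 189.4477°
wrap2 = π + 2β = 170.5523°
tangent length = C·cosβ = 84.7113
L = r1·wrap1 + r2·wrap2 + 2·C·cosβ = 10·3.3065 + 3·2.9767 + 2·84.7113 = 211.4175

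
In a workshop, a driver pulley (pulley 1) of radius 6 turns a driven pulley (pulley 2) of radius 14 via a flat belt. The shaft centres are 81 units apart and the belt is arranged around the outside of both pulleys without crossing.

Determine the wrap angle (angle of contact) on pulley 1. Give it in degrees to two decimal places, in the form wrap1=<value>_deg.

wrap1=168.66_deg

open belt: β = asin((r2−r1)/C) = asin(8/81) = 5.6681°
wrap1 = π − 2β = 168.6638°
wrap2 = π + 2β = 191.3362°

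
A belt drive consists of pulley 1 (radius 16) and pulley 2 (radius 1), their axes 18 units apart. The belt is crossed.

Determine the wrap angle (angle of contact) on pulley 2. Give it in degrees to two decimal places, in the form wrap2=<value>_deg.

wrap2=321.62_deg

crossed belt: β = asin((r1+r2)/C) = asin(17/18) = 70.8119°
wrap1 = wrap2 = π + 2β = 321.6237°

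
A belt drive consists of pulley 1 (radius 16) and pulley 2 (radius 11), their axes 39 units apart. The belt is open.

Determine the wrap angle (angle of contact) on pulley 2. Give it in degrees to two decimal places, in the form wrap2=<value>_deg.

wrap2=165.27_deg

open belt: β = asin((r2−r1)/C) = asin(-5/39) = -7.3659°
wrap1 = π − 2β = 194.7318°
wrap2 = π + 2β = 165.2682°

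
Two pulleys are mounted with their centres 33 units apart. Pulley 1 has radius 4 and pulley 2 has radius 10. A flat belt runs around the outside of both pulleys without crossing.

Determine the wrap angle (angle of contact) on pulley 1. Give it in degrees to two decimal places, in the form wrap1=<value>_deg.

wrap1=159.05_deg

open belt: β = asin((r2−r1)/C) = asin(6/33) = 10.4757°
wrap1 = π − 2β = 159.0486°
wrap2 = π + 2β = 200.9514°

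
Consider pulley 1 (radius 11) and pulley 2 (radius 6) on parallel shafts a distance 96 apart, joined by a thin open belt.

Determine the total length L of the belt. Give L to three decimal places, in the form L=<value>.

open belt: β = asin((r2−r1)/C) = asin(-5/96) = -2.9855°
wrap1 = π − 2β = 185.9710°
wrap2 = π + 2β = 174.0290°
tangent length = C·cosβ = 95.8697
L = r1·wrap1 + r2·wrap2 + 2·C·cosβ = 11·3.2458 + 6·3.0374 + 2·95.8697 = 245.6676

L=245.668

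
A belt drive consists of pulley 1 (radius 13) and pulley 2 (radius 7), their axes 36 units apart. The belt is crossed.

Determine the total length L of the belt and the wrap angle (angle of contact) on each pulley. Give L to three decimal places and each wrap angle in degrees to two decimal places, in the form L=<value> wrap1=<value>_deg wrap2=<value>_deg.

crossed belt: β = asin((r1+r2)/C) = asin(20/36) = 33.7490°
wrap1 = wrap2 = π + 2β = 247.4980°
tangent length = C·cosβ = 29.9333
L = (r1+r2)·wrap + 2·C·cosβ = 20·4.3197 + 2·29.9333 = 146.2596

L=146.260 wrap1=247.50_deg wrap2=247.50_deg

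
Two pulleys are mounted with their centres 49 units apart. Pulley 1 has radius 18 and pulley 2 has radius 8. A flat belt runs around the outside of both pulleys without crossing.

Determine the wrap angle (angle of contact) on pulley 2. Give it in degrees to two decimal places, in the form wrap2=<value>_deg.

open belt: β = asin((r2−r1)/C) = asin(-10/49) = -11.7757°
wrap1 = π − 2β = 203.5515°
wrap2 = π + 2β = 156.4485°

wrap2=156.45_deg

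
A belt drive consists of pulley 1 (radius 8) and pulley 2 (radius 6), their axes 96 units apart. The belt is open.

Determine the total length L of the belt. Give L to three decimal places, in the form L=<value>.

open belt: β = asin((r2−r1)/C) = asin(-2/96) = -1.1937°
wrap1 = π − 2β = 182.3875°
wrap2 = π + 2β = 177.6125°
tangent length = C·cosβ = 95.9792
L = r1·wrap1 + r2·wrap2 + 2·C·cosβ = 8·3.1833 + 6·3.0999 + 2·95.9792 = 236.0240

L=236.024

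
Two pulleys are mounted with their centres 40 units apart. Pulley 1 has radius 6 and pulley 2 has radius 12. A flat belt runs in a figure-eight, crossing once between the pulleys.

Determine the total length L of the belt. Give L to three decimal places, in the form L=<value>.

crossed belt: β = asin((r1+r2)/C) = asin(18/40) = 26.7437°
wrap1 = wrap2 = π + 2β = 233.4874°
tangent length = C·cosβ = 35.7211
L = (r1+r2)·wrap + 2·C·cosβ = 18·4.0751 + 2·35.7211 = 144.7945

L=144.795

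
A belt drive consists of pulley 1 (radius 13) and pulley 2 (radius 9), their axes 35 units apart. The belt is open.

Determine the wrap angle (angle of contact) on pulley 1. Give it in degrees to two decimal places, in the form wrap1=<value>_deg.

open belt: β = asin((r2−r1)/C) = asin(-4/35) = -6.5624°
wrap1 = π − 2β = 193.1249°
wrap2 = π + 2β = 166.8751°

wrap1=193.12_deg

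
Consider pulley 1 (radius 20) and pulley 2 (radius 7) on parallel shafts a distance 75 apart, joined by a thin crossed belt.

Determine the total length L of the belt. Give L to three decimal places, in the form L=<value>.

L=244.652

crossed belt: β = asin((r1+r2)/C) = asin(27/75) = 21.1002°
wrap1 = wrap2 = π + 2β = 222.2004°
tangent length = C·cosβ = 69.9714
L = (r1+r2)·wrap + 2·C·cosβ = 27·3.8781 + 2·69.9714 = 244.6523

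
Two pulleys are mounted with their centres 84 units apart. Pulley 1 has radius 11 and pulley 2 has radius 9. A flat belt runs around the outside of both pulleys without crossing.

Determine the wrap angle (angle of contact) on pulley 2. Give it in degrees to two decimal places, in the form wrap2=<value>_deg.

open belt: β = asin((r2−r1)/C) = asin(-2/84) = -1.3643°
wrap1 = π − 2β = 182.7286°
wrap2 = π + 2β = 177.2714°

wrap2=177.27_deg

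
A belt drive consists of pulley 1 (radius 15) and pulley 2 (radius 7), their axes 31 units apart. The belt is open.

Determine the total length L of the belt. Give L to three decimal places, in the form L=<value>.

L=133.191

open belt: β = asin((r2−r1)/C) = asin(-8/31) = -14.9552°
wrap1 = π − 2β = 209.9105°
wrap2 = π + 2β = 150.0895°
tangent length = C·cosβ = 29.9500
L = r1·wrap1 + r2·wrap2 + 2·C·cosβ = 15·3.6636 + 7·2.6196 + 2·29.9500 = 133.1912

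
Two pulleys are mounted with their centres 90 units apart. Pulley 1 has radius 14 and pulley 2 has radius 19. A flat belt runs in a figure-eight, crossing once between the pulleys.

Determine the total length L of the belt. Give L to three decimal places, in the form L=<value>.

crossed belt: β = asin((r1+r2)/C) = asin(33/90) = 21.5102°
wrap1 = wrap2 = π + 2β = 223.0204°
tangent length = C·cosβ = 83.7317
L = (r1+r2)·wrap + 2·C·cosβ = 33·3.8924 + 2·83.7317 = 295.9139

L=295.914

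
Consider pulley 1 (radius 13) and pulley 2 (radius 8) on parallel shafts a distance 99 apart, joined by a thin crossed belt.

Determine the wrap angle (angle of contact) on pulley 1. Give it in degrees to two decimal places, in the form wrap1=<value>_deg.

crossed belt: β = asin((r1+r2)/C) = asin(21/99) = 12.2467°
wrap1 = wrap2 = π + 2β = 204.4934°

wrap1=204.49_deg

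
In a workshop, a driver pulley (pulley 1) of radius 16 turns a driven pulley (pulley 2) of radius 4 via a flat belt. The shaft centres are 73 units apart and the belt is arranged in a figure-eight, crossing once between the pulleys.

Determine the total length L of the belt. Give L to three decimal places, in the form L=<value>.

L=214.346

crossed belt: β = asin((r1+r2)/C) = asin(20/73) = 15.9008°
wrap1 = wrap2 = π + 2β = 211.8016°
tangent length = C·cosβ = 70.2068
L = (r1+r2)·wrap + 2·C·cosβ = 20·3.6966 + 2·70.2068 = 214.3464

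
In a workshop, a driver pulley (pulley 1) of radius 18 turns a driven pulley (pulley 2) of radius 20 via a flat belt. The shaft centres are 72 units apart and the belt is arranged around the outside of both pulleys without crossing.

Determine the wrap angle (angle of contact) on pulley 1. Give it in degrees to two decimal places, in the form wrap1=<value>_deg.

open belt: β = asin((r2−r1)/C) = asin(2/72) = 1.5918°
wrap1 = π − 2β = 176.8165°
wrap2 = π + 2β = 183.1835°

wrap1=176.82_deg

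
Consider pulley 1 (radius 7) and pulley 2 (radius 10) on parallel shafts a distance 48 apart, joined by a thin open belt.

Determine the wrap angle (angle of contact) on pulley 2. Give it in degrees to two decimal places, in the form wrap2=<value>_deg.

wrap2=187.17_deg

open belt: β = asin((r2−r1)/C) = asin(3/48) = 3.5833°
wrap1 = π − 2β = 172.8334°
wrap2 = π + 2β = 187.1666°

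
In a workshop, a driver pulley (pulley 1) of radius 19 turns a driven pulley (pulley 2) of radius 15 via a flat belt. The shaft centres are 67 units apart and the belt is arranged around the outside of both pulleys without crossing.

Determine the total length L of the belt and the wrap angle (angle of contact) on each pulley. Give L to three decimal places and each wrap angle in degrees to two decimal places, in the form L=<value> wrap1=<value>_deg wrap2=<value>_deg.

open belt: β = asin((r2−r1)/C) = asin(-4/67) = -3.4227°
wrap1 = π − 2β = 186.8454°
wrap2 = π + 2β = 173.1546°
tangent length = C·cosβ = 66.8805
L = r1·wrap1 + r2·wrap2 + 2·C·cosβ = 19·3.2611 + 15·3.0221 + 2·66.8805 = 241.0530

L=241.053 wrap1=186.85_deg wrap2=173.15_deg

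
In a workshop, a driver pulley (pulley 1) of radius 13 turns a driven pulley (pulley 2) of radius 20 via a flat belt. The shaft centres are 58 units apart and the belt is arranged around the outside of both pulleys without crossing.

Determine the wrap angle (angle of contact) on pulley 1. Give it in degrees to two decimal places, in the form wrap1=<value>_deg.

open belt: β = asin((r2−r1)/C) = asin(7/58) = 6.9319°
wrap1 = π − 2β = 166.1362°
wrap2 = π + 2β = 193.8638°

wrap1=166.14_deg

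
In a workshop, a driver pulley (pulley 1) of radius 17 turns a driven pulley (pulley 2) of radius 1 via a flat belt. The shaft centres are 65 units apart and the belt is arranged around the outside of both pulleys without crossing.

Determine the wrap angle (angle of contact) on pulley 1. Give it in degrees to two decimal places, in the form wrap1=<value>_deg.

wrap1=208.50_deg

open belt: β = asin((r2−r1)/C) = asin(-16/65) = -14.2500°
wrap1 = π − 2β = 208.5001°
wrap2 = π + 2β = 151.4999°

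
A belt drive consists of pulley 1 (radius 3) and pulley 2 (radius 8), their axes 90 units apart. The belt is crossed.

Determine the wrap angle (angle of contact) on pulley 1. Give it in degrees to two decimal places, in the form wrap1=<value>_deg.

crossed belt: β = asin((r1+r2)/C) = asin(11/90) = 7.0204°
wrap1 = wrap2 = π + 2β = 194.0407°

wrap1=194.04_deg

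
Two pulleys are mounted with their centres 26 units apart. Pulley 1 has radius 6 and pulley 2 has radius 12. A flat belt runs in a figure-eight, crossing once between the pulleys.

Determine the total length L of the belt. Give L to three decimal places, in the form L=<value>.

crossed belt: β = asin((r1+r2)/C) = asin(18/26) = 43.8131°
wrap1 = wrap2 = π + 2β = 267.6261°
tangent length = C·cosβ = 18.7617
L = (r1+r2)·wrap + 2·C·cosβ = 18·4.6710 + 2·18.7617 = 121.6006

L=121.601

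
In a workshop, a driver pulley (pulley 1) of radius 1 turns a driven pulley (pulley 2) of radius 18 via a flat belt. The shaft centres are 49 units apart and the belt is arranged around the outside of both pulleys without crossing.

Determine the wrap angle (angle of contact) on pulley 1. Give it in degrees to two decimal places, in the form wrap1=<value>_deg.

wrap1=139.40_deg

open belt: β = asin((r2−r1)/C) = asin(17/49) = 20.3002°
wrap1 = π − 2β = 139.3996°
wrap2 = π + 2β = 220.6004°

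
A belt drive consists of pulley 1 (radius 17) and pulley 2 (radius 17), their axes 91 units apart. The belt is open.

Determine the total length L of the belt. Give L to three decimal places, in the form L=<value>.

L=288.814

open belt: β = asin((r2−r1)/C) = asin(0/91) = 0.0000°
wrap1 = π − 2β = 180.0000°
wrap2 = π + 2β = 180.0000°
tangent length = C·cosβ = 91.0000
L = r1·wrap1 + r2·wrap2 + 2·C·cosβ = 17·3.1416 + 17·3.1416 + 2·91.0000 = 288.8142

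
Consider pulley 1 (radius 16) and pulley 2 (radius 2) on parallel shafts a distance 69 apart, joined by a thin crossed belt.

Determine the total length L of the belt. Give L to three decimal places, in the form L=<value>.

crossed belt: β = asin((r1+r2)/C) = asin(18/69) = 15.1217°
wrap1 = wrap2 = π + 2β = 210.2433°
tangent length = C·cosβ = 66.6108
L = (r1+r2)·wrap + 2·C·cosβ = 18·3.6694 + 2·66.6108 = 199.2715

L=199.272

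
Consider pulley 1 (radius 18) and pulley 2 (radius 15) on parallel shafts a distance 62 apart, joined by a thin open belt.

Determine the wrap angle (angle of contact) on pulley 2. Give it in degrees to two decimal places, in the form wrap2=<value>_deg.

wrap2=174.45_deg

open belt: β = asin((r2−r1)/C) = asin(-3/62) = -2.7735°
wrap1 = π − 2β = 185.5469°
wrap2 = π + 2β = 174.4531°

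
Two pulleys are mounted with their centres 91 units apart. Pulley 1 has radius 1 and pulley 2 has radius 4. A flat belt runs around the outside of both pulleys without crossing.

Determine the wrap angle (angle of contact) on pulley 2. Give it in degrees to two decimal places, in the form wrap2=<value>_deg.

wrap2=183.78_deg

open belt: β = asin((r2−r1)/C) = asin(3/91) = 1.8892°
wrap1 = π − 2β = 176.2216°
wrap2 = π + 2β = 183.7784°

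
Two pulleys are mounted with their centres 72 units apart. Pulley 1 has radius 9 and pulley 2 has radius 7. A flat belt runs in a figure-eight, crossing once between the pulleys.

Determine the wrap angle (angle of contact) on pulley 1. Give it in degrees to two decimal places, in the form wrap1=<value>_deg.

wrap1=205.68_deg

crossed belt: β = asin((r1+r2)/C) = asin(16/72) = 12.8396°
wrap1 = wrap2 = π + 2β = 205.6792°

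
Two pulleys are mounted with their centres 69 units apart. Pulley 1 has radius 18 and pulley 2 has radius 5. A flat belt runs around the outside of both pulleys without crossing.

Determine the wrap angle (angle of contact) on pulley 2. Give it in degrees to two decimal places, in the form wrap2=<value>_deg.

open belt: β = asin((r2−r1)/C) = asin(-13/69) = -10.8598°
wrap1 = π − 2β = 201.7195°
wrap2 = π + 2β = 158.2805°

wrap2=158.28_deg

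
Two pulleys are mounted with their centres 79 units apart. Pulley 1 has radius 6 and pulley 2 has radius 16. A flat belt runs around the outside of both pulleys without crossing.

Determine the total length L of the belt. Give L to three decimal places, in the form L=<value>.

open belt: β = asin((r2−r1)/C) = asin(10/79) = 7.2721°
wrap1 = π − 2β = 165.4557°
wrap2 = π + 2β = 194.5443°
tangent length = C·cosβ = 78.3645
L = r1·wrap1 + r2·wrap2 + 2·C·cosβ = 6·2.8877 + 16·3.3954 + 2·78.3645 = 228.3826

L=228.383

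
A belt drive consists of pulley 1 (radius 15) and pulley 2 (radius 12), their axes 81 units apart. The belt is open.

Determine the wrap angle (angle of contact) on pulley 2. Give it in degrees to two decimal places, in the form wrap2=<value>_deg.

open belt: β = asin((r2−r1)/C) = asin(-3/81) = -2.1226°
wrap1 = π − 2β = 184.2451°
wrap2 = π + 2β = 175.7549°

wrap2=175.75_deg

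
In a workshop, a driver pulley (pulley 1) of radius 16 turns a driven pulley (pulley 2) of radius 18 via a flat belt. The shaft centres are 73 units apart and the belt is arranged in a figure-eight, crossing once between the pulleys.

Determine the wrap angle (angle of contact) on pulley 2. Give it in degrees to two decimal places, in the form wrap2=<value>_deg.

wrap2=235.52_deg

crossed belt: β = asin((r1+r2)/C) = asin(34/73) = 27.7590°
wrap1 = wrap2 = π + 2β = 235.5180°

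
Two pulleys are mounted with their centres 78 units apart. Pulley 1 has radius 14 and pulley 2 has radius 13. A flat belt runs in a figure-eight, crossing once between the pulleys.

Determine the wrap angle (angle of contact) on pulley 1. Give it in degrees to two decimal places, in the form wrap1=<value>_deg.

wrap1=220.50_deg

crossed belt: β = asin((r1+r2)/C) = asin(27/78) = 20.2522°
wrap1 = wrap2 = π + 2β = 220.5045°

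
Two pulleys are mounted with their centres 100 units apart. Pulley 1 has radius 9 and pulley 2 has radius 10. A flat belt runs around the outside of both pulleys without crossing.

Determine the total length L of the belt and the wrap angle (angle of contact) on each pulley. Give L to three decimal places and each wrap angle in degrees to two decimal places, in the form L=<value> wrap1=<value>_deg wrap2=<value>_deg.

open belt: β = asin((r2−r1)/C) = asin(1/100) = 0.5730°
wrap1 = π − 2β = 178.8541°
wrap2 = π + 2β = 181.1459°
tangent length = C·cosβ = 99.9950
L = r1·wrap1 + r2·wrap2 + 2·C·cosβ = 9·3.1216 + 10·3.1616 + 2·99.9950 = 259.7003

L=259.700 wrap1=178.85_deg wrap2=181.15_deg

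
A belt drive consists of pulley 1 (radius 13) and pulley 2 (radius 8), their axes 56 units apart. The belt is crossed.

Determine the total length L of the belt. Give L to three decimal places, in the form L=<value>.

crossed belt: β = asin((r1+r2)/C) = asin(21/56) = 22.0243°
wrap1 = wrap2 = π + 2β = 224.0486°
tangent length = C·cosβ = 51.9134
L = (r1+r2)·wrap + 2·C·cosβ = 21·3.9104 + 2·51.9134 = 185.9449

L=185.945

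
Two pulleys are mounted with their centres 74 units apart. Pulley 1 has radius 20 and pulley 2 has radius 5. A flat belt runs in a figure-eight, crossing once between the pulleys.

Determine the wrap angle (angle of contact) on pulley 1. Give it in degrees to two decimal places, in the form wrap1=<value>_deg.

crossed belt: β = asin((r1+r2)/C) = asin(25/74) = 19.7452°
wrap1 = wrap2 = π + 2β = 219.4904°

wrap1=219.49_deg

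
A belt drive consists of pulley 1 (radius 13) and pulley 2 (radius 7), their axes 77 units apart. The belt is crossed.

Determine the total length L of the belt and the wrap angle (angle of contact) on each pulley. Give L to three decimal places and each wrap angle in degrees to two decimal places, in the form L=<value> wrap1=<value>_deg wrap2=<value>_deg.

L=222.056 wrap1=210.11_deg wrap2=210.11_deg

crossed belt: β = asin((r1+r2)/C) = asin(20/77) = 15.0547°
wrap1 = wrap2 = π + 2β = 210.1093°
tangent length = C·cosβ = 74.3572
L = (r1+r2)·wrap + 2·C·cosβ = 20·3.6671 + 2·74.3572 = 222.0565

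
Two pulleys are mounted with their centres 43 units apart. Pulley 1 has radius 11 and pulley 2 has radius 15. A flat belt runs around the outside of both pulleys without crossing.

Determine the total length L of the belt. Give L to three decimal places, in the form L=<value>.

L=168.054

open belt: β = asin((r2−r1)/C) = asin(4/43) = 5.3376°
wrap1 = π − 2β = 169.3249°
wrap2 = π + 2β = 190.6751°
tangent length = C·cosβ = 42.8135
L = r1·wrap1 + r2·wrap2 + 2·C·cosβ = 11·2.9553 + 15·3.3279 + 2·42.8135 = 168.0538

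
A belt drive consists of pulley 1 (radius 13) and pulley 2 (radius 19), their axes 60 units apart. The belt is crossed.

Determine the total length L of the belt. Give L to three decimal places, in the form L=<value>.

L=238.042

crossed belt: β = asin((r1+r2)/C) = asin(32/60) = 32.2310°
wrap1 = wrap2 = π + 2β = 244.4619°
tangent length = C·cosβ = 50.7543
L = (r1+r2)·wrap + 2·C·cosβ = 32·4.2667 + 2·50.7543 = 238.0419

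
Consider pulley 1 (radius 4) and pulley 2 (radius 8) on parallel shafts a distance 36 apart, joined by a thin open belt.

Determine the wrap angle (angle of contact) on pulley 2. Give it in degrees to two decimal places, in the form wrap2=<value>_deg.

open belt: β = asin((r2−r1)/C) = asin(4/36) = 6.3794°
wrap1 = π − 2β = 167.2413°
wrap2 = π + 2β = 192.7587°

wrap2=192.76_deg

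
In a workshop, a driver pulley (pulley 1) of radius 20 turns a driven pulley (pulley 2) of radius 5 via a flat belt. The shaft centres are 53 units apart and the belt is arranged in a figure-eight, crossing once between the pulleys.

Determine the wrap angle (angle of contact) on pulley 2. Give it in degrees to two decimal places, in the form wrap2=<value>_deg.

crossed belt: β = asin((r1+r2)/C) = asin(25/53) = 28.1446°
wrap1 = wrap2 = π + 2β = 236.2892°

wrap2=236.29_deg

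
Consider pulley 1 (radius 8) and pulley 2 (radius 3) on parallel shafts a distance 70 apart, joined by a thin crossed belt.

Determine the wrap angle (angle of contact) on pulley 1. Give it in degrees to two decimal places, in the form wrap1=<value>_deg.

wrap1=198.08_deg

crossed belt: β = asin((r1+r2)/C) = asin(11/70) = 9.0411°
wrap1 = wrap2 = π + 2β = 198.0822°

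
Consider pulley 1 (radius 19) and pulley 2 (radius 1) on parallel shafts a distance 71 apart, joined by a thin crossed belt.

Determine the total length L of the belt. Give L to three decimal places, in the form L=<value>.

crossed belt: β = asin((r1+r2)/C) = asin(20/71) = 16.3611°
wrap1 = wrap2 = π + 2β = 212.7222°
tangent length = C·cosβ = 68.1249
L = (r1+r2)·wrap + 2·C·cosβ = 20·3.7127 + 2·68.1249 = 210.5038

L=210.504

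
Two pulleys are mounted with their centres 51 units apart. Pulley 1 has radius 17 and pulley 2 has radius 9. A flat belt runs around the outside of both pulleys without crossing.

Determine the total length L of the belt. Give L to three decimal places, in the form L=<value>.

L=184.939

open belt: β = asin((r2−r1)/C) = asin(-8/51) = -9.0248°
wrap1 = π − 2β = 198.0497°
wrap2 = π + 2β = 161.9503°
tangent length = C·cosβ = 50.3686
L = r1·wrap1 + r2·wrap2 + 2·C·cosβ = 17·3.4566 + 9·2.8266 + 2·50.3686 = 184.9389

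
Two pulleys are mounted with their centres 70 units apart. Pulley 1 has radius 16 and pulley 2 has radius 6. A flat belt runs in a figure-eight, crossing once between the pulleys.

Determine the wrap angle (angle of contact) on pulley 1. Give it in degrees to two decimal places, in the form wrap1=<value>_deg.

wrap1=216.64_deg

crossed belt: β = asin((r1+r2)/C) = asin(22/70) = 18.3177°
wrap1 = wrap2 = π + 2β = 216.6354°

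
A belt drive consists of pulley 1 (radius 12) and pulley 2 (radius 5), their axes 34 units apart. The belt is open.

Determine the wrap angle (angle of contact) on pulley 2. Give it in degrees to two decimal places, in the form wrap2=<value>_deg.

wrap2=156.24_deg

open belt: β = asin((r2−r1)/C) = asin(-7/34) = -11.8812°
wrap1 = π − 2β = 203.7623°
wrap2 = π + 2β = 156.2377°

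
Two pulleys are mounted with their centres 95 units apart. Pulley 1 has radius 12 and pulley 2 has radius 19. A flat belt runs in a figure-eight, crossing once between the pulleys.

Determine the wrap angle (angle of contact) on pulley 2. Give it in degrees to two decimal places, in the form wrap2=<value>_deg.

crossed belt: β = asin((r1+r2)/C) = asin(31/95) = 19.0453°
wrap1 = wrap2 = π + 2β = 218.0906°

wrap2=218.09_deg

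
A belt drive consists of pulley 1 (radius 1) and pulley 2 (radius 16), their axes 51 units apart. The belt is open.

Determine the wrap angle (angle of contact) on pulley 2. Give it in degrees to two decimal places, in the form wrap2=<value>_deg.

open belt: β = asin((r2−r1)/C) = asin(15/51) = 17.1046°
wrap1 = π − 2β = 145.7907°
wrap2 = π + 2β = 214.2093°

wrap2=214.21_deg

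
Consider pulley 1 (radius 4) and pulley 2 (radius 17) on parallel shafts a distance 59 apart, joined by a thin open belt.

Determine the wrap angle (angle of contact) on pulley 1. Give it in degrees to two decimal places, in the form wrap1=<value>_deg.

wrap1=154.54_deg

open belt: β = asin((r2−r1)/C) = asin(13/59) = 12.7289°
wrap1 = π − 2β = 154.5421°
wrap2 = π + 2β = 205.4579°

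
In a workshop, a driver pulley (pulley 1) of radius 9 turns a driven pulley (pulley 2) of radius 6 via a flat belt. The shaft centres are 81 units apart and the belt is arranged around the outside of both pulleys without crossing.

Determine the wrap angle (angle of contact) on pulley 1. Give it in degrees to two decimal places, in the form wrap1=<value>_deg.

open belt: β = asin((r2−r1)/C) = asin(-3/81) = -2.1226°
wrap1 = π − 2β = 184.2451°
wrap2 = π + 2β = 175.7549°

wrap1=184.25_deg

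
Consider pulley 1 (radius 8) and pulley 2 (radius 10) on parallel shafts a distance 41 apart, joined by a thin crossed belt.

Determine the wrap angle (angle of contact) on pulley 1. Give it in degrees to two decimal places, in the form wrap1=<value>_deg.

wrap1=232.08_deg

crossed belt: β = asin((r1+r2)/C) = asin(18/41) = 26.0416°
wrap1 = wrap2 = π + 2β = 232.0833°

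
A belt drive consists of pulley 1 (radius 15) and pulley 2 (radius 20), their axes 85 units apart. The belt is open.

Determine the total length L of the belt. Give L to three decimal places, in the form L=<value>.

open belt: β = asin((r2−r1)/C) = asin(5/85) = 3.3723°
wrap1 = π − 2β = 173.2554°
wrap2 = π + 2β = 186.7446°
tangent length = C·cosβ = 84.8528
L = r1·wrap1 + r2·wrap2 + 2·C·cosβ = 15·3.0239 + 20·3.2593 + 2·84.8528 = 280.2499

L=280.250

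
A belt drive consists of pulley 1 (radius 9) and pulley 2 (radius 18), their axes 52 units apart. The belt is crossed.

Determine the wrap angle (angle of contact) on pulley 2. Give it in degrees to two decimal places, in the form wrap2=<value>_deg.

crossed belt: β = asin((r1+r2)/C) = asin(27/52) = 31.2807°
wrap1 = wrap2 = π + 2β = 242.5613°

wrap2=242.56_deg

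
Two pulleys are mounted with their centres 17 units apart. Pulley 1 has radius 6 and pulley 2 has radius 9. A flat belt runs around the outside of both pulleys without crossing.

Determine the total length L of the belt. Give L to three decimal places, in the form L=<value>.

L=81.655

open belt: β = asin((r2−r1)/C) = asin(3/17) = 10.1642°
wrap1 = π − 2β = 159.6715°
wrap2 = π + 2β = 200.3285°
tangent length = C·cosβ = 16.7332
L = r1·wrap1 + r2·wrap2 + 2·C·cosβ = 6·2.7868 + 9·3.4964 + 2·16.7332 = 81.6547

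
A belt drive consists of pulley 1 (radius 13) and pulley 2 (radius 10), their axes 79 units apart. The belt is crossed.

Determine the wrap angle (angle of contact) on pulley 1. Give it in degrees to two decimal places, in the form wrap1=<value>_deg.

crossed belt: β = asin((r1+r2)/C) = asin(23/79) = 16.9262°
wrap1 = wrap2 = π + 2β = 213.8523°

wrap1=213.85_deg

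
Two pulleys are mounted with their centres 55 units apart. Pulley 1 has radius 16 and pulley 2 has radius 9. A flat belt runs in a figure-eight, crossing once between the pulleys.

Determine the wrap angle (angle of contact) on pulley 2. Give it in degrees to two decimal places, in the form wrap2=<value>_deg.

wrap2=234.07_deg

crossed belt: β = asin((r1+r2)/C) = asin(25/55) = 27.0357°
wrap1 = wrap2 = π + 2β = 234.0714°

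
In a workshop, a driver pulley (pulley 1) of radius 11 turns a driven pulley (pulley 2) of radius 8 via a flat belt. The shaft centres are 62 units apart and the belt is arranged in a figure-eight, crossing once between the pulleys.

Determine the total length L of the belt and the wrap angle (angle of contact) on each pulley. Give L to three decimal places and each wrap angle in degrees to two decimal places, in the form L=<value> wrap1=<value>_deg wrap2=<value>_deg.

crossed belt: β = asin((r1+r2)/C) = asin(19/62) = 17.8455°
wrap1 = wrap2 = π + 2β = 215.6910°
tangent length = C·cosβ = 59.0169
L = (r1+r2)·wrap + 2·C·cosβ = 19·3.7645 + 2·59.0169 = 189.5597

L=189.560 wrap1=215.69_deg wrap2=215.69_deg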